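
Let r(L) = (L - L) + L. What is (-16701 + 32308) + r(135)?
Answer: 15742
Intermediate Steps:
r(L) = L (r(L) = 0 + L = L)
(-16701 + 32308) + r(135) = (-16701 + 32308) + 135 = 15607 + 135 = 15742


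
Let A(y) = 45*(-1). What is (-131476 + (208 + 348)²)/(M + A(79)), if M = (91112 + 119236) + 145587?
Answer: 5922/11863 ≈ 0.49920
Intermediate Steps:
A(y) = -45
M = 355935 (M = 210348 + 145587 = 355935)
(-131476 + (208 + 348)²)/(M + A(79)) = (-131476 + (208 + 348)²)/(355935 - 45) = (-131476 + 556²)/355890 = (-131476 + 309136)*(1/355890) = 177660*(1/355890) = 5922/11863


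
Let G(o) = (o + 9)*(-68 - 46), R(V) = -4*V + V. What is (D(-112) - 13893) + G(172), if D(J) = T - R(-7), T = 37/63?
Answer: -2176487/63 ≈ -34547.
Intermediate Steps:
R(V) = -3*V
T = 37/63 (T = 37*(1/63) = 37/63 ≈ 0.58730)
D(J) = -1286/63 (D(J) = 37/63 - (-3)*(-7) = 37/63 - 1*21 = 37/63 - 21 = -1286/63)
G(o) = -1026 - 114*o (G(o) = (9 + o)*(-114) = -1026 - 114*o)
(D(-112) - 13893) + G(172) = (-1286/63 - 13893) + (-1026 - 114*172) = -876545/63 + (-1026 - 19608) = -876545/63 - 20634 = -2176487/63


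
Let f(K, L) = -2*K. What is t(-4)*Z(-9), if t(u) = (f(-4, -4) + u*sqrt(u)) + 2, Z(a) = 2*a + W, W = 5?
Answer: -130 + 104*I ≈ -130.0 + 104.0*I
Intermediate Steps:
Z(a) = 5 + 2*a (Z(a) = 2*a + 5 = 5 + 2*a)
t(u) = 10 + u**(3/2) (t(u) = (-2*(-4) + u*sqrt(u)) + 2 = (8 + u**(3/2)) + 2 = 10 + u**(3/2))
t(-4)*Z(-9) = (10 + (-4)**(3/2))*(5 + 2*(-9)) = (10 - 8*I)*(5 - 18) = (10 - 8*I)*(-13) = -130 + 104*I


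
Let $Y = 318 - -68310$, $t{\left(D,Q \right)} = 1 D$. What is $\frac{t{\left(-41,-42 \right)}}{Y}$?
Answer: $- \frac{41}{68628} \approx -0.00059742$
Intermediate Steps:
$t{\left(D,Q \right)} = D$
$Y = 68628$ ($Y = 318 + 68310 = 68628$)
$\frac{t{\left(-41,-42 \right)}}{Y} = - \frac{41}{68628}$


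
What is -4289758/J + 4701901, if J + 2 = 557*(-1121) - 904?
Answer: 2940117090761/625303 ≈ 4.7019e+6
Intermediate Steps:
J = -625303 (J = -2 + (557*(-1121) - 904) = -2 + (-624397 - 904) = -2 - 625301 = -625303)
-4289758/J + 4701901 = -4289758/(-625303) + 4701901 = -4289758*(-1/625303) + 4701901 = 4289758/625303 + 4701901 = 2940117090761/625303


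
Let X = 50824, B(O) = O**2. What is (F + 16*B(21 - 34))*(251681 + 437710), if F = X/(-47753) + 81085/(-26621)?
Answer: 2366119481551433613/1271232613 ≈ 1.8613e+9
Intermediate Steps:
F = -5225037709/1271232613 (F = 50824/(-47753) + 81085/(-26621) = 50824*(-1/47753) + 81085*(-1/26621) = -50824/47753 - 81085/26621 = -5225037709/1271232613 ≈ -4.1102)
(F + 16*B(21 - 34))*(251681 + 437710) = (-5225037709/1271232613 + 16*(21 - 34)**2)*(251681 + 437710) = (-5225037709/1271232613 + 16*(-13)**2)*689391 = (-5225037709/1271232613 + 16*169)*689391 = (-5225037709/1271232613 + 2704)*689391 = (3432187947843/1271232613)*689391 = 2366119481551433613/1271232613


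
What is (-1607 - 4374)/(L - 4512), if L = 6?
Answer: 5981/4506 ≈ 1.3273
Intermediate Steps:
(-1607 - 4374)/(L - 4512) = (-1607 - 4374)/(6 - 4512) = -5981/(-4506) = -5981*(-1/4506) = 5981/4506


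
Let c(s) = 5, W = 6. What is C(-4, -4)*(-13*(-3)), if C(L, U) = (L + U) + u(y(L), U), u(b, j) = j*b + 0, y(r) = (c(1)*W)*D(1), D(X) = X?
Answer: -4992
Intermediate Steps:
y(r) = 30 (y(r) = (5*6)*1 = 30*1 = 30)
u(b, j) = b*j (u(b, j) = b*j + 0 = b*j)
C(L, U) = L + 31*U (C(L, U) = (L + U) + 30*U = L + 31*U)
C(-4, -4)*(-13*(-3)) = (-4 + 31*(-4))*(-13*(-3)) = (-4 - 124)*39 = -128*39 = -4992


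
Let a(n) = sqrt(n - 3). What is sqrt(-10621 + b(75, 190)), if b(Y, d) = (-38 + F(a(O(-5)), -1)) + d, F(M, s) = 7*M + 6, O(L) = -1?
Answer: sqrt(-10463 + 14*I) ≈ 0.0684 + 102.29*I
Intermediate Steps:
a(n) = sqrt(-3 + n)
F(M, s) = 6 + 7*M
b(Y, d) = -32 + d + 14*I (b(Y, d) = (-38 + (6 + 7*sqrt(-3 - 1))) + d = (-38 + (6 + 7*sqrt(-4))) + d = (-38 + (6 + 7*(2*I))) + d = (-38 + (6 + 14*I)) + d = (-32 + 14*I) + d = -32 + d + 14*I)
sqrt(-10621 + b(75, 190)) = sqrt(-10621 + (-32 + 190 + 14*I)) = sqrt(-10621 + (158 + 14*I)) = sqrt(-10463 + 14*I)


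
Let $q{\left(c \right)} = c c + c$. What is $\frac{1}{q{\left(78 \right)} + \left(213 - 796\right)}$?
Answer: $\frac{1}{5579} \approx 0.00017924$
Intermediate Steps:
$q{\left(c \right)} = c + c^{2}$ ($q{\left(c \right)} = c^{2} + c = c + c^{2}$)
$\frac{1}{q{\left(78 \right)} + \left(213 - 796\right)} = \frac{1}{78 \left(1 + 78\right) + \left(213 - 796\right)} = \frac{1}{78 \cdot 79 + \left(213 - 796\right)} = \frac{1}{6162 - 583} = \frac{1}{5579}$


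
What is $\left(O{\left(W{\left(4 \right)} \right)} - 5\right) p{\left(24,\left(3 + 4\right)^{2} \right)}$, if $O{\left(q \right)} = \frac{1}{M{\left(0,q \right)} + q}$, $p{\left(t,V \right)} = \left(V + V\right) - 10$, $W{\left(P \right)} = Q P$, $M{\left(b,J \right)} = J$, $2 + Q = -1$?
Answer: $- \frac{1331}{3} \approx -443.67$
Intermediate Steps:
$Q = -3$ ($Q = -2 - 1 = -3$)
$W{\left(P \right)} = - 3 P$
$p{\left(t,V \right)} = -10 + 2 V$ ($p{\left(t,V \right)} = 2 V - 10 = -10 + 2 V$)
$O{\left(q \right)} = \frac{1}{2 q}$ ($O{\left(q \right)} = \frac{1}{q + q} = \frac{1}{2 q}$)
$\left(O{\left(W{\left(4 \right)} \right)} - 5\right) p{\left(24,\left(3 + 4\right)^{2} \right)} = \left(\frac{1}{2 \left(\left(-3\right) 4\right)} - 5\right) \left(-10 + 2 \left(3 + 4\right)^{2}\right) = \left(\frac{1}{2 \left(-12\right)} - 5\right) \left(-10 + 2 \cdot 7^{2}\right) = \left(\frac{1}{2} \left(- \frac{1}{12}\right) - 5\right) \left(-10 + 2 \cdot 49\right) = \left(- \frac{1}{24} - 5\right) \left(-10 + 98\right) = \left(- \frac{121}{24}\right) 88 = - \frac{1331}{3}$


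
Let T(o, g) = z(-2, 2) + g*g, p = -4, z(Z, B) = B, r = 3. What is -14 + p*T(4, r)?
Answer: -58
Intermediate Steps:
T(o, g) = 2 + g² (T(o, g) = 2 + g*g = 2 + g²)
-14 + p*T(4, r) = -14 - 4*(2 + 3²) = -14 - 4*(2 + 9) = -14 - 4*11 = -14 - 44 = -58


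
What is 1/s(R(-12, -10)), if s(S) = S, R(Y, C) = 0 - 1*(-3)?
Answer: 1/3 ≈ 0.33333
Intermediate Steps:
R(Y, C) = 3 (R(Y, C) = 0 + 3 = 3)
1/s(R(-12, -10)) = 1/3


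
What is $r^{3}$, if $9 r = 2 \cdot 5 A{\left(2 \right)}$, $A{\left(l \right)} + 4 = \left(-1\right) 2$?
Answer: $- \frac{8000}{27} \approx -296.3$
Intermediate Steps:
$A{\left(l \right)} = -6$ ($A{\left(l \right)} = -4 - 2 = -6$)
$r = - \frac{20}{3}$ ($r = \frac{2 \cdot 5 \left(-6\right)}{9} = \frac{10 \left(-6\right)}{9} = \frac{1}{9} \left(-60\right) = - \frac{20}{3} \approx -6.6667$)
$r^{3} = \left(- \frac{20}{3}\right)^{3} = - \frac{8000}{27}$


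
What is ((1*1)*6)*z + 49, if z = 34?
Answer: 253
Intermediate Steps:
((1*1)*6)*z + 49 = ((1*1)*6)*34 + 49 = (1*6)*34 + 49 = 6*34 + 49 = 204 + 49 = 253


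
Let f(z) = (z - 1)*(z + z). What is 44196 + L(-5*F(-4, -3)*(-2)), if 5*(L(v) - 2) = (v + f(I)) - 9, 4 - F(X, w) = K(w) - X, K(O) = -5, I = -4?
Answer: 221071/5 ≈ 44214.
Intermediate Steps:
f(z) = 2*z*(-1 + z) (f(z) = (-1 + z)*(2*z) = 2*z*(-1 + z))
F(X, w) = 9 + X (F(X, w) = 4 - (-5 - X) = 4 + (5 + X) = 9 + X)
L(v) = 41/5 + v/5 (L(v) = 2 + ((v + 2*(-4)*(-1 - 4)) - 9)/5 = 2 + ((v + 2*(-4)*(-5)) - 9)/5 = 2 + ((v + 40) - 9)/5 = 2 + ((40 + v) - 9)/5 = 2 + (31 + v)/5 = 2 + (31/5 + v/5) = 41/5 + v/5)
44196 + L(-5*F(-4, -3)*(-2)) = 44196 + (41/5 + (-5*(9 - 4)*(-2))/5) = 44196 + (41/5 + (-5*5*(-2))/5) = 44196 + (41/5 + (-25*(-2))/5) = 44196 + (41/5 + (⅕)*50) = 44196 + (41/5 + 10) = 44196 + 91/5 = 221071/5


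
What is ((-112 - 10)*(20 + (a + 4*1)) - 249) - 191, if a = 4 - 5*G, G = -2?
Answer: -5076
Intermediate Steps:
a = 14 (a = 4 - 5*(-2) = 4 + 10 = 14)
((-112 - 10)*(20 + (a + 4*1)) - 249) - 191 = ((-112 - 10)*(20 + (14 + 4*1)) - 249) - 191 = (-122*(20 + (14 + 4)) - 249) - 191 = (-122*(20 + 18) - 249) - 191 = (-122*38 - 249) - 191 = (-4636 - 249) - 191 = -4885 - 191 = -5076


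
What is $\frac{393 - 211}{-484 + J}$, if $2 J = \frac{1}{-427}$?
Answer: $- \frac{155428}{413337} \approx -0.37603$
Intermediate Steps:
$J = - \frac{1}{854}$ ($J = \frac{1}{2 \left(-427\right)} = \frac{1}{2} \left(- \frac{1}{427}\right) = - \frac{1}{854} \approx -0.001171$)
$\frac{393 - 211}{-484 + J} = \frac{393 - 211}{-484 - \frac{1}{854}} = \frac{182}{- \frac{413337}{854}} = 182 \left(- \frac{854}{413337}\right) = - \frac{155428}{413337}$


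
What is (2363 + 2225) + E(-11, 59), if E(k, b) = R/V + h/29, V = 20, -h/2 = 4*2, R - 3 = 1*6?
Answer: 2660981/580 ≈ 4587.9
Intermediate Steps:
R = 9 (R = 3 + 1*6 = 3 + 6 = 9)
h = -16 (h = -8*2 = -2*8 = -16)
E(k, b) = -59/580 (E(k, b) = 9/20 - 16/29 = -59/580)
(2363 + 2225) + E(-11, 59) = (2363 + 2225) - 59/580 = 4588 - 59/580 = 2660981/580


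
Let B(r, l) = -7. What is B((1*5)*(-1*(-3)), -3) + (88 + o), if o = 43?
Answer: 124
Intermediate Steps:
B((1*5)*(-1*(-3)), -3) + (88 + o) = -7 + (88 + 43) = -7 + 131 = 124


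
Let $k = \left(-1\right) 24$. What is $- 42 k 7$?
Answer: $7056$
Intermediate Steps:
$k = -24$
$- 42 k 7 = \left(-42\right) \left(-24\right) 7 = 1008 \cdot 7 = 7056$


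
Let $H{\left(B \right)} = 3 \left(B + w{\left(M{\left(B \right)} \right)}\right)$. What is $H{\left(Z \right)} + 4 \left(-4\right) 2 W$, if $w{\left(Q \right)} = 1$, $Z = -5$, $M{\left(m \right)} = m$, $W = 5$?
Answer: $-172$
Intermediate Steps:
$H{\left(B \right)} = 3 + 3 B$ ($H{\left(B \right)} = 3 \left(B + 1\right) = 3 \left(1 + B\right) = 3 + 3 B$)
$H{\left(Z \right)} + 4 \left(-4\right) 2 W = \left(3 + 3 \left(-5\right)\right) + 4 \left(-4\right) 2 \cdot 5 = \left(3 - 15\right) + 4 \left(\left(-8\right) 5\right) = -12 + 4 \left(-40\right) = -12 - 160 = -172$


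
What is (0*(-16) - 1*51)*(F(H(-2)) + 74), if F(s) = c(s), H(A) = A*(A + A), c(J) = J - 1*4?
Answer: -3978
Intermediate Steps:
c(J) = -4 + J (c(J) = J - 4 = -4 + J)
H(A) = 2*A² (H(A) = A*(2*A) = 2*A²)
F(s) = -4 + s
(0*(-16) - 1*51)*(F(H(-2)) + 74) = (0*(-16) - 1*51)*((-4 + 2*(-2)²) + 74) = (0 - 51)*((-4 + 2*4) + 74) = -51*((-4 + 8) + 74) = -51*(4 + 74) = -51*78 = -3978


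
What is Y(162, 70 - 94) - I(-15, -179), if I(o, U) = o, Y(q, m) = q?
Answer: 177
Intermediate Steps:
Y(162, 70 - 94) - I(-15, -179) = 162 - 1*(-15) = 162 + 15 = 177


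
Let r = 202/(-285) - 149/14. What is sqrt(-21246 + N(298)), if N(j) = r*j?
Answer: I*sqrt(98023181865)/1995 ≈ 156.94*I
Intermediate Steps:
r = -45293/3990 (r = 202*(-1/285) - 149*1/14 = -202/285 - 149/14 = -45293/3990 ≈ -11.352)
N(j) = -45293*j/3990
sqrt(-21246 + N(298)) = sqrt(-21246 - 45293/3990*298) = sqrt(-21246 - 6748657/1995) = sqrt(-49134427/1995) = I*sqrt(98023181865)/1995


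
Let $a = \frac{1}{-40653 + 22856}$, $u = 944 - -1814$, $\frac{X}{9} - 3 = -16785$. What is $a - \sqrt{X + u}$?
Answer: $- \frac{1}{17797} - 2 i \sqrt{37070} \approx -5.6189 \cdot 10^{-5} - 385.07 i$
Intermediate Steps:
$X = -151038$ ($X = 27 + 9 \left(-16785\right) = 27 - 151065 = -151038$)
$u = 2758$ ($u = 944 + 1814 = 2758$)
$a = - \frac{1}{17797}$ ($a = \frac{1}{-17797} = - \frac{1}{17797} \approx -5.6189 \cdot 10^{-5}$)
$a - \sqrt{X + u} = - \frac{1}{17797} - \sqrt{-151038 + 2758} = - \frac{1}{17797} - \sqrt{-148280} = - \frac{1}{17797} - 2 i \sqrt{37070}$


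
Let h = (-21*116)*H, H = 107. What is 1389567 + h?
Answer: 1128915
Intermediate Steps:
h = -260652 (h = -21*116*107 = -2436*107 = -260652)
1389567 + h = 1389567 - 260652 = 1128915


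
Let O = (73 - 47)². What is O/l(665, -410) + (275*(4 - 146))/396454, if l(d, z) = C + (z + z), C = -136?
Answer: -38166838/47376253 ≈ -0.80561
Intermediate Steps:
O = 676 (O = 26² = 676)
l(d, z) = -136 + 2*z (l(d, z) = -136 + (z + z) = -136 + 2*z)
O/l(665, -410) + (275*(4 - 146))/396454 = 676/(-136 + 2*(-410)) + (275*(4 - 146))/396454 = 676/(-136 - 820) + (275*(-142))*(1/396454) = 676/(-956) - 39050*1/396454 = 676*(-1/956) - 19525/198227 = -169/239 - 19525/198227 = -38166838/47376253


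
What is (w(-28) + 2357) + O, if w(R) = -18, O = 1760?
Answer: 4099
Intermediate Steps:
(w(-28) + 2357) + O = (-18 + 2357) + 1760 = 2339 + 1760 = 4099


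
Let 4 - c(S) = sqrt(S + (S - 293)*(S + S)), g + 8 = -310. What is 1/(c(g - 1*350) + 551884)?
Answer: 8116/4479104137 + sqrt(320807)/152289540658 ≈ 1.8157e-6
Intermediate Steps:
g = -318 (g = -8 - 310 = -318)
c(S) = 4 - sqrt(S + 2*S*(-293 + S)) (c(S) = 4 - sqrt(S + (S - 293)*(S + S)) = 4 - sqrt(S + (-293 + S)*(2*S)) = 4 - sqrt(S + 2*S*(-293 + S)))
1/(c(g - 1*350) + 551884) = 1/((4 - sqrt((-318 - 1*350)*(-585 + 2*(-318 - 1*350)))) + 551884) = 1/((4 - sqrt((-318 - 350)*(-585 + 2*(-318 - 350)))) + 551884) = 1/((4 - sqrt(-668*(-585 + 2*(-668)))) + 551884) = 1/((4 - sqrt(-668*(-585 - 1336))) + 551884) = 1/((4 - sqrt(-668*(-1921))) + 551884) = 1/((4 - sqrt(1283228)) + 551884) = 1/((4 - 2*sqrt(320807)) + 551884) = 1/(551888 - 2*sqrt(320807))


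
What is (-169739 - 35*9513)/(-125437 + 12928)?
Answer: 502694/112509 ≈ 4.4680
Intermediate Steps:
(-169739 - 35*9513)/(-125437 + 12928) = (-169739 - 332955)/(-112509) = -502694*(-1/112509) = 502694/112509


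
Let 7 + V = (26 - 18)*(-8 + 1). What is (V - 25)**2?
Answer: 7744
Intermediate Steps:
V = -63 (V = -7 + (26 - 18)*(-8 + 1) = -7 + 8*(-7) = -7 - 56 = -63)
(V - 25)**2 = (-63 - 25)**2 = (-88)**2 = 7744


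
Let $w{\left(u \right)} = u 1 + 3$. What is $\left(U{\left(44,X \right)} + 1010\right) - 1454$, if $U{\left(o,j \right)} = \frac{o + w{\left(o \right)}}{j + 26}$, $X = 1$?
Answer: $- \frac{11897}{27} \approx -440.63$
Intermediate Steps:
$w{\left(u \right)} = 3 + u$ ($w{\left(u \right)} = u + 3 = 3 + u$)
$U{\left(o,j \right)} = \frac{3 + 2 o}{26 + j}$ ($U{\left(o,j \right)} = \frac{o + \left(3 + o\right)}{j + 26} = \frac{3 + 2 o}{26 + j}$)
$\left(U{\left(44,X \right)} + 1010\right) - 1454 = \left(\frac{3 + 2 \cdot 44}{26 + 1} + 1010\right) - 1454 = \left(\frac{3 + 88}{27} + 1010\right) - 1454 = \left(\frac{1}{27} \cdot 91 + 1010\right) - 1454 = \left(\frac{91}{27} + 1010\right) - 1454 = \frac{27361}{27} - 1454 = - \frac{11897}{27}$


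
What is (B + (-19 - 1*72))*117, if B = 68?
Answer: -2691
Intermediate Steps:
(B + (-19 - 1*72))*117 = (68 + (-19 - 1*72))*117 = (68 + (-19 - 72))*117 = (68 - 91)*117 = -23*117 = -2691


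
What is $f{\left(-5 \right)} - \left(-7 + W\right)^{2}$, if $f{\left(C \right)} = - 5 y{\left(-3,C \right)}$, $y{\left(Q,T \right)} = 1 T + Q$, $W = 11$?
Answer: $24$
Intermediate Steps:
$y{\left(Q,T \right)} = Q + T$ ($y{\left(Q,T \right)} = T + Q = Q + T$)
$f{\left(C \right)} = 15 - 5 C$ ($f{\left(C \right)} = - 5 \left(-3 + C\right) = 15 - 5 C$)
$f{\left(-5 \right)} - \left(-7 + W\right)^{2} = \left(15 - -25\right) - \left(-7 + 11\right)^{2} = \left(15 + 25\right) - 4^{2} = 40 - 16 = 24$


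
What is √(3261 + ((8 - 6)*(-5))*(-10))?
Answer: √3361 ≈ 57.974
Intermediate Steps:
√(3261 + ((8 - 6)*(-5))*(-10)) = √(3261 + (2*(-5))*(-10)) = √(3261 - 10*(-10)) = √(3261 + 100) = √3361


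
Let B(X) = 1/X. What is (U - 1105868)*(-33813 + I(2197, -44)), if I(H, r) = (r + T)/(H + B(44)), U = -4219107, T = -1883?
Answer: 17406031653782875/96669 ≈ 1.8006e+11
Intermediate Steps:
I(H, r) = (-1883 + r)/(1/44 + H) (I(H, r) = (r - 1883)/(H + 1/44) = (-1883 + r)/(H + 1/44) = (-1883 + r)/(1/44 + H))
(U - 1105868)*(-33813 + I(2197, -44)) = (-4219107 - 1105868)*(-33813 + 44*(-1883 - 44)/(1 + 44*2197)) = -5324975*(-33813 + 44*(-1927)/(1 + 96668)) = -5324975*(-33813 + 44*(-1927)/96669) = -5324975*(-33813 + 44*(1/96669)*(-1927)) = -5324975*(-33813 - 84788/96669) = -5324975*(-3268753685/96669) = 17406031653782875/96669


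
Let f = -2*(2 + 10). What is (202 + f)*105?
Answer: 18690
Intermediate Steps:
f = -24 (f = -2*12 = -24)
(202 + f)*105 = (202 - 24)*105 = 178*105 = 18690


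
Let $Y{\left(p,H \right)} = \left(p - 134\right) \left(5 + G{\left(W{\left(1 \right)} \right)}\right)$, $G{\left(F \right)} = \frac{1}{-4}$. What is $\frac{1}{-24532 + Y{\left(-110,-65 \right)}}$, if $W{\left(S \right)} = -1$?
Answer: $- \frac{1}{25691} \approx -3.8924 \cdot 10^{-5}$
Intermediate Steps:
$G{\left(F \right)} = - \frac{1}{4}$
$Y{\left(p,H \right)} = - \frac{1273}{2} + \frac{19 p}{4}$ ($Y{\left(p,H \right)} = \left(p - 134\right) \left(5 - \frac{1}{4}\right) = \left(-134 + p\right) \frac{19}{4} = - \frac{1273}{2} + \frac{19 p}{4}$)
$\frac{1}{-24532 + Y{\left(-110,-65 \right)}} = \frac{1}{-24532 + \left(- \frac{1273}{2} + \frac{19}{4} \left(-110\right)\right)} = \frac{1}{-24532 - 1159} = \frac{1}{-25691} = - \frac{1}{25691}$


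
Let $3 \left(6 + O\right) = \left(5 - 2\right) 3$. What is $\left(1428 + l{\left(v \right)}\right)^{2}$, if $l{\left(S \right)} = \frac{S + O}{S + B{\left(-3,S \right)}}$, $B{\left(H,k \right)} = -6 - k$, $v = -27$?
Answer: $2053489$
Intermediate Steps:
$O = -3$ ($O = -6 + \frac{\left(5 - 2\right) 3}{3} = -6 + \frac{3 \cdot 3}{3} = -6 + \frac{1}{3} \cdot 9 = -6 + 3 = -3$)
$l{\left(S \right)} = \frac{1}{2} - \frac{S}{6}$ ($l{\left(S \right)} = \frac{S - 3}{S - \left(6 + S\right)} = \frac{-3 + S}{-6} = \left(-3 + S\right) \left(- \frac{1}{6}\right) = \frac{1}{2} - \frac{S}{6}$)
$\left(1428 + l{\left(v \right)}\right)^{2} = \left(1428 + \left(\frac{1}{2} - - \frac{9}{2}\right)\right)^{2} = \left(1428 + \left(\frac{1}{2} + \frac{9}{2}\right)\right)^{2} = \left(1428 + 5\right)^{2} = 1433^{2} = 2053489$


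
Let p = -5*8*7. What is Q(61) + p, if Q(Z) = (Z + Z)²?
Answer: 14604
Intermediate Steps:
Q(Z) = 4*Z² (Q(Z) = (2*Z)² = 4*Z²)
p = -280 (p = -40*7 = -280)
Q(61) + p = 4*61² - 280 = 4*3721 - 280 = 14884 - 280 = 14604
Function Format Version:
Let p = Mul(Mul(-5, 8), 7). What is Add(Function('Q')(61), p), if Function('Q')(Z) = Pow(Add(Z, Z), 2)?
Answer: 14604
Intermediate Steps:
Function('Q')(Z) = Mul(4, Pow(Z, 2)) (Function('Q')(Z) = Pow(Mul(2, Z), 2) = Mul(4, Pow(Z, 2)))
p = -280 (p = Mul(-40, 7) = -280)
Add(Function('Q')(61), p) = Add(Mul(4, Pow(61, 2)), -280) = Add(Mul(4, 3721), -280) = Add(14884, -280) = 14604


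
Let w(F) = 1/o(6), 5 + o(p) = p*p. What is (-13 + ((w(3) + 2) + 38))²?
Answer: 702244/961 ≈ 730.74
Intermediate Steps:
o(p) = -5 + p² (o(p) = -5 + p*p = -5 + p²)
w(F) = 1/31 (w(F) = 1/(-5 + 6²) = 1/(-5 + 36) = 1/31)
(-13 + ((w(3) + 2) + 38))² = (-13 + ((1/31 + 2) + 38))² = (-13 + (63/31 + 38))² = (-13 + 1241/31)² = (838/31)² = 702244/961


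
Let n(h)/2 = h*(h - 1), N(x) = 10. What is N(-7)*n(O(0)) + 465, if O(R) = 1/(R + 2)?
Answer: 460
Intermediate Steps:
O(R) = 1/(2 + R)
n(h) = 2*h*(-1 + h) (n(h) = 2*(h*(h - 1)) = 2*(h*(-1 + h)) = 2*h*(-1 + h))
N(-7)*n(O(0)) + 465 = 10*(2*(-1 + 1/(2 + 0))/(2 + 0)) + 465 = 10*(2*(-1 + 1/2)/2) + 465 = 10*(2*(½)*(-1 + ½)) + 465 = 10*(2*(½)*(-½)) + 465 = 10*(-½) + 465 = -5 + 465 = 460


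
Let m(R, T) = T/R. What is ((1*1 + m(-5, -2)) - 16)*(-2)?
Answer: 146/5 ≈ 29.200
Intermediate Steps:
((1*1 + m(-5, -2)) - 16)*(-2) = ((1*1 - 2/(-5)) - 16)*(-2) = ((1 - 2*(-⅕)) - 16)*(-2) = ((1 + ⅖) - 16)*(-2) = (7/5 - 16)*(-2) = -73/5*(-2) = 146/5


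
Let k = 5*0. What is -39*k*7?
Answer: 0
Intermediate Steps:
k = 0
-39*k*7 = -39*0*7 = 0*7 = 0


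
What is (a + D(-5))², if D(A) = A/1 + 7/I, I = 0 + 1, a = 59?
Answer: 3721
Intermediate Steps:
I = 1
D(A) = 7 + A (D(A) = A/1 + 7/1 = A*1 + 7*1 = A + 7 = 7 + A)
(a + D(-5))² = (59 + (7 - 5))² = (59 + 2)² = 61² = 3721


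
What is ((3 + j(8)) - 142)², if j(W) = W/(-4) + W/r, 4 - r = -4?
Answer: 19600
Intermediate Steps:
r = 8 (r = 4 - 1*(-4) = 4 + 4 = 8)
j(W) = -W/8 (j(W) = W/(-4) + W/8 = W*(-¼) + W*(⅛) = -W/4 + W/8 = -W/8)
((3 + j(8)) - 142)² = ((3 - ⅛*8) - 142)² = ((3 - 1) - 142)² = (2 - 142)² = (-140)² = 19600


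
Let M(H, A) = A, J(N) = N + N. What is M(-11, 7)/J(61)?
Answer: 7/122 ≈ 0.057377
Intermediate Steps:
J(N) = 2*N
M(-11, 7)/J(61) = 7/((2*61)) = 7/122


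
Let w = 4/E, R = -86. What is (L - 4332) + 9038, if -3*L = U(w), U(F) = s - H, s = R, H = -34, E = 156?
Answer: 14170/3 ≈ 4723.3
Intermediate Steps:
s = -86
w = 1/39 (w = 4/156 = 4*(1/156) = 1/39 ≈ 0.025641)
U(F) = -52 (U(F) = -86 - 1*(-34) = -86 + 34 = -52)
L = 52/3 (L = -⅓*(-52) = 52/3 ≈ 17.333)
(L - 4332) + 9038 = (52/3 - 4332) + 9038 = -12944/3 + 9038 = 14170/3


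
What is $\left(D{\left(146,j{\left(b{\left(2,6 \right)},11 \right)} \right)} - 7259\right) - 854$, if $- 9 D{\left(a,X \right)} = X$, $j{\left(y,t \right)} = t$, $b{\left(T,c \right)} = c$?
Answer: $- \frac{73028}{9} \approx -8114.2$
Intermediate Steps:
$D{\left(a,X \right)} = - \frac{X}{9}$
$\left(D{\left(146,j{\left(b{\left(2,6 \right)},11 \right)} \right)} - 7259\right) - 854 = \left(\left(- \frac{1}{9}\right) 11 - 7259\right) - 854 = \left(- \frac{11}{9} - 7259\right) - 854 = - \frac{65342}{9} - 854 = - \frac{73028}{9}$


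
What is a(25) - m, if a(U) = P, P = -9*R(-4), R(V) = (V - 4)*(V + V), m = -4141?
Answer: 3565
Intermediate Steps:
R(V) = 2*V*(-4 + V) (R(V) = (-4 + V)*(2*V) = 2*V*(-4 + V))
P = -576 (P = -18*(-4)*(-4 - 4) = -18*(-4)*(-8) = -9*64 = -576)
a(U) = -576
a(25) - m = -576 - 1*(-4141) = -576 + 4141 = 3565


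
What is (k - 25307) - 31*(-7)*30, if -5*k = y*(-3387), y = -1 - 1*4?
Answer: -22184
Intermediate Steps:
y = -5 (y = -1 - 4 = -5)
k = -3387 (k = -(-1)*(-3387) = -⅕*16935 = -3387)
(k - 25307) - 31*(-7)*30 = (-3387 - 25307) - 31*(-7)*30 = -28694 + 217*30 = -28694 + 6510 = -22184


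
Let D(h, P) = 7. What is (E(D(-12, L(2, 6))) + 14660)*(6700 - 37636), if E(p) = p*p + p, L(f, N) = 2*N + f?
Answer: -455254176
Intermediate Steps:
L(f, N) = f + 2*N
E(p) = p + p² (E(p) = p² + p = p + p²)
(E(D(-12, L(2, 6))) + 14660)*(6700 - 37636) = (7*(1 + 7) + 14660)*(6700 - 37636) = (7*8 + 14660)*(-30936) = (56 + 14660)*(-30936) = 14716*(-30936) = -455254176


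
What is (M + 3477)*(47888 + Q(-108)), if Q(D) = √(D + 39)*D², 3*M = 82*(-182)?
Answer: -215160784/3 - 17468784*I*√69 ≈ -7.172e+7 - 1.4511e+8*I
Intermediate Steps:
M = -14924/3 (M = (82*(-182))/3 = (⅓)*(-14924) = -14924/3 ≈ -4974.7)
Q(D) = D²*√(39 + D) (Q(D) = √(39 + D)*D² = D²*√(39 + D))
(M + 3477)*(47888 + Q(-108)) = (-14924/3 + 3477)*(47888 + (-108)²*√(39 - 108)) = -4493*(47888 + 11664*√(-69))/3 = -4493*(47888 + 11664*(I*√69))/3 = -4493*(47888 + 11664*I*√69)/3 = -215160784/3 - 17468784*I*√69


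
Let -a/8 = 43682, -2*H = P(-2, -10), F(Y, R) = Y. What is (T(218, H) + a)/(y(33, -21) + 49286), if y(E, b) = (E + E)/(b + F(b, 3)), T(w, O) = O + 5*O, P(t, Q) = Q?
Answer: -2445982/344991 ≈ -7.0900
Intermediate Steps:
H = 5 (H = -1/2*(-10) = 5)
T(w, O) = 6*O
y(E, b) = E/b (y(E, b) = (E + E)/(b + b) = (2*E)/((2*b)) = (2*E)*(1/(2*b)) = E/b)
a = -349456 (a = -8*43682 = -349456)
(T(218, H) + a)/(y(33, -21) + 49286) = (6*5 - 349456)/(33/(-21) + 49286) = (30 - 349456)/(33*(-1/21) + 49286) = -349426/(-11/7 + 49286) = -349426/344991/7 = -349426*7/344991 = -2445982/344991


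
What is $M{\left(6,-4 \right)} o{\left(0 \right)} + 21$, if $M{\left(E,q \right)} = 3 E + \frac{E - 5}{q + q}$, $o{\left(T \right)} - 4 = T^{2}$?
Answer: $\frac{185}{2} \approx 92.5$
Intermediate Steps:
$o{\left(T \right)} = 4 + T^{2}$
$M{\left(E,q \right)} = 3 E + \frac{-5 + E}{2 q}$
$M{\left(6,-4 \right)} o{\left(0 \right)} + 21 = \frac{-5 + 6 + 6 \cdot 6 \left(-4\right)}{2 \left(-4\right)} \left(4 + 0^{2}\right) + 21 = \frac{1}{2} \left(- \frac{1}{4}\right) \left(-5 + 6 - 144\right) \left(4 + 0\right) + 21 = \frac{1}{2} \left(- \frac{1}{4}\right) \left(-143\right) 4 + 21 = \frac{143}{8} \cdot 4 + 21 = \frac{143}{2} + 21 = \frac{185}{2}$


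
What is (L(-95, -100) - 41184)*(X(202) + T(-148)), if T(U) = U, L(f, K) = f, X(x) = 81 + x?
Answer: -5572665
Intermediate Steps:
(L(-95, -100) - 41184)*(X(202) + T(-148)) = (-95 - 41184)*((81 + 202) - 148) = -41279*(283 - 148) = -41279*135 = -5572665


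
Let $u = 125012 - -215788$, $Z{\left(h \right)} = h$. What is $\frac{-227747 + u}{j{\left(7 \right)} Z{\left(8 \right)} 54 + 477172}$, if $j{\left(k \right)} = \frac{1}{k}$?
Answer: $\frac{791371}{3340636} \approx 0.23689$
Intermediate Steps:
$u = 340800$ ($u = 125012 + 215788 = 340800$)
$\frac{-227747 + u}{j{\left(7 \right)} Z{\left(8 \right)} 54 + 477172} = \frac{-227747 + 340800}{\frac{1}{7} \cdot 8 \cdot 54 + 477172} = \frac{113053}{\frac{1}{7} \cdot 8 \cdot 54 + 477172} = \frac{113053}{\frac{8}{7} \cdot 54 + 477172} = \frac{113053}{\frac{432}{7} + 477172} = \frac{113053}{\frac{3340636}{7}} = 113053 \cdot \frac{7}{3340636} = \frac{791371}{3340636}$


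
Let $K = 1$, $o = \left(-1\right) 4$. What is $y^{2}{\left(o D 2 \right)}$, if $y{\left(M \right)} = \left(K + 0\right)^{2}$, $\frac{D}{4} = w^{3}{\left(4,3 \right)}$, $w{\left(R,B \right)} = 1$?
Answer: $1$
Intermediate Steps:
$o = -4$
$D = 4$ ($D = 4 \cdot 1^{3} = 4 \cdot 1 = 4$)
$y{\left(M \right)} = 1$ ($y{\left(M \right)} = \left(1 + 0\right)^{2} = 1^{2} = 1$)
$y^{2}{\left(o D 2 \right)} = 1^{2} = 1$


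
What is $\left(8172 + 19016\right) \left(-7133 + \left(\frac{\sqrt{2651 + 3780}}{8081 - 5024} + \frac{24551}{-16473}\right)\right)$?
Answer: $- \frac{3195309394480}{16473} + \frac{27188 \sqrt{6431}}{3057} \approx -1.9397 \cdot 10^{8}$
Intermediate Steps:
$\left(8172 + 19016\right) \left(-7133 + \left(\frac{\sqrt{2651 + 3780}}{8081 - 5024} + \frac{24551}{-16473}\right)\right) = 27188 \left(-7133 + \left(\frac{\sqrt{6431}}{8081 - 5024} + 24551 \left(- \frac{1}{16473}\right)\right)\right) = 27188 \left(-7133 - \left(\frac{24551}{16473} - \frac{\sqrt{6431}}{3057}\right)\right) = 27188 \left(- \frac{117526460}{16473} + \frac{\sqrt{6431}}{3057}\right) = - \frac{3195309394480}{16473} + \frac{27188 \sqrt{6431}}{3057}$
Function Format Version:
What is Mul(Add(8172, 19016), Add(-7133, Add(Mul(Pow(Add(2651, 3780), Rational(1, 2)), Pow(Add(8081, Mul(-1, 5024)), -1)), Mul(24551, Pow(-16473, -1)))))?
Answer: Add(Rational(-3195309394480, 16473), Mul(Rational(27188, 3057), Pow(6431, Rational(1, 2)))) ≈ -1.9397e+8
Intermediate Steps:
Mul(Add(8172, 19016), Add(-7133, Add(Mul(Pow(Add(2651, 3780), Rational(1, 2)), Pow(Add(8081, Mul(-1, 5024)), -1)), Mul(24551, Pow(-16473, -1))))) = Mul(27188, Add(-7133, Add(Mul(Pow(6431, Rational(1, 2)), Pow(Add(8081, -5024), -1)), Mul(24551, Rational(-1, 16473))))) = Mul(27188, Add(-7133, Add(Mul(Pow(6431, Rational(1, 2)), Pow(3057, -1)), Rational(-24551, 16473)))) = Mul(27188, Add(-7133, Add(Mul(Pow(6431, Rational(1, 2)), Rational(1, 3057)), Rational(-24551, 16473)))) = Mul(27188, Add(-7133, Add(Mul(Rational(1, 3057), Pow(6431, Rational(1, 2))), Rational(-24551, 16473)))) = Mul(27188, Add(-7133, Add(Rational(-24551, 16473), Mul(Rational(1, 3057), Pow(6431, Rational(1, 2)))))) = Mul(27188, Add(Rational(-117526460, 16473), Mul(Rational(1, 3057), Pow(6431, Rational(1, 2))))) = Add(Rational(-3195309394480, 16473), Mul(Rational(27188, 3057), Pow(6431, Rational(1, 2))))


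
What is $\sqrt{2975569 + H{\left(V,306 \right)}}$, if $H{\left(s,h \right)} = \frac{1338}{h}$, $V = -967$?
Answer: $\frac{\sqrt{7739466342}}{51} \approx 1725.0$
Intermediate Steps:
$\sqrt{2975569 + H{\left(V,306 \right)}} = \sqrt{2975569 + \frac{1338}{306}} = \sqrt{2975569 + 1338 \cdot \frac{1}{306}} = \sqrt{2975569 + \frac{223}{51}} = \sqrt{\frac{151754242}{51}} = \frac{\sqrt{7739466342}}{51}$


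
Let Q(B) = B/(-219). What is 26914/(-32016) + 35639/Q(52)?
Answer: -31235548823/208104 ≈ -1.5010e+5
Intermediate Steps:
Q(B) = -B/219 (Q(B) = B*(-1/219) = -B/219)
26914/(-32016) + 35639/Q(52) = 26914/(-32016) + 35639/((-1/219*52)) = 26914*(-1/32016) + 35639/(-52/219) = -13457/16008 + 35639*(-219/52) = -13457/16008 - 7804941/52 = -31235548823/208104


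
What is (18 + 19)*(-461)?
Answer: -17057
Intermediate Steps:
(18 + 19)*(-461) = 37*(-461) = -17057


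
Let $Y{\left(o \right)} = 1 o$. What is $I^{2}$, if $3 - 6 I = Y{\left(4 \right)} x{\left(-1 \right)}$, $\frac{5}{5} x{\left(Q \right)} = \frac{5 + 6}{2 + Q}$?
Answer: $\frac{1681}{36} \approx 46.694$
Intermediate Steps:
$Y{\left(o \right)} = o$
$x{\left(Q \right)} = \frac{11}{2 + Q}$ ($x{\left(Q \right)} = \frac{5 + 6}{2 + Q} = \frac{11}{2 + Q}$)
$I = - \frac{41}{6}$ ($I = \frac{1}{2} - \frac{4 \frac{11}{2 - 1}}{6} = \frac{1}{2} - \frac{4 \cdot \frac{11}{1}}{6} = \frac{1}{2} - \frac{4 \cdot 11 \cdot 1}{6} = \frac{1}{2} - \frac{4 \cdot 11}{6} = \frac{1}{2} - \frac{22}{3} = - \frac{41}{6} \approx -6.8333$)
$I^{2} = \left(- \frac{41}{6}\right)^{2} = \frac{1681}{36}$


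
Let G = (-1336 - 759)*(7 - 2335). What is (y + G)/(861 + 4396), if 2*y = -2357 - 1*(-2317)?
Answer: 4877140/5257 ≈ 927.74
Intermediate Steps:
G = 4877160 (G = -2095*(-2328) = 4877160)
y = -20 (y = (-2357 - 1*(-2317))/2 = (-2357 + 2317)/2 = (½)*(-40) = -20)
(y + G)/(861 + 4396) = (-20 + 4877160)/(861 + 4396) = 4877140/5257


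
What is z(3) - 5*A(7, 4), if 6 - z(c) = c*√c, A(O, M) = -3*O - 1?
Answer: 116 - 3*√3 ≈ 110.80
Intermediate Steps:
A(O, M) = -1 - 3*O
z(c) = 6 - c^(3/2) (z(c) = 6 - c*√c = 6 - c^(3/2))
z(3) - 5*A(7, 4) = (6 - 3^(3/2)) - 5*(-1 - 3*7) = (6 - 3*√3) - 5*(-1 - 21) = (6 - 3*√3) - 5*(-22) = (6 - 3*√3) + 110 = 116 - 3*√3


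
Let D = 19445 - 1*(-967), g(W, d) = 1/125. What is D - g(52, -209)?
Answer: 2551499/125 ≈ 20412.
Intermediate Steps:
g(W, d) = 1/125
D = 20412 (D = 19445 + 967 = 20412)
D - g(52, -209) = 20412 - 1*1/125 = 20412 - 1/125 = 2551499/125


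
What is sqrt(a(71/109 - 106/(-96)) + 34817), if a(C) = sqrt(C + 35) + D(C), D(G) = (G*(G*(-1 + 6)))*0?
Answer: sqrt(14891787972 + 327*sqrt(62883735))/654 ≈ 186.61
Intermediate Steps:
D(G) = 0 (D(G) = (G*(G*5))*0 = (G*(5*G))*0 = (5*G**2)*0 = 0)
a(C) = sqrt(35 + C) (a(C) = sqrt(C + 35) + 0 = sqrt(35 + C) + 0 = sqrt(35 + C))
sqrt(a(71/109 - 106/(-96)) + 34817) = sqrt(sqrt(35 + (71/109 - 106/(-96))) + 34817) = sqrt(sqrt(35 + (71*(1/109) - 106*(-1/96))) + 34817) = sqrt(sqrt(35 + (71/109 + 53/48)) + 34817) = sqrt(sqrt(35 + 9185/5232) + 34817) = sqrt(sqrt(192305/5232) + 34817) = sqrt(sqrt(62883735)/1308 + 34817) = sqrt(34817 + sqrt(62883735)/1308)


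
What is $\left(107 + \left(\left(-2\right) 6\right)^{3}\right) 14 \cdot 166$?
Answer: $-3767204$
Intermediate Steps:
$\left(107 + \left(\left(-2\right) 6\right)^{3}\right) 14 \cdot 166 = \left(107 + \left(-12\right)^{3}\right) 14 \cdot 166 = \left(107 - 1728\right) 14 \cdot 166 = \left(-1621\right) 14 \cdot 166 = \left(-22694\right) 166 = -3767204$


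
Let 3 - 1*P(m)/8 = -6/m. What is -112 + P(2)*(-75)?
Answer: -3712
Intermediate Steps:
P(m) = 24 + 48/m (P(m) = 24 - (-48)/m = 24 + 48/m)
-112 + P(2)*(-75) = -112 + (24 + 48/2)*(-75) = -112 + (24 + 48*(½))*(-75) = -112 + (24 + 24)*(-75) = -112 + 48*(-75) = -112 - 3600 = -3712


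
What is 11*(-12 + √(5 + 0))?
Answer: -132 + 11*√5 ≈ -107.40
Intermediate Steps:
11*(-12 + √(5 + 0)) = 11*(-12 + √5) = -132 + 11*√5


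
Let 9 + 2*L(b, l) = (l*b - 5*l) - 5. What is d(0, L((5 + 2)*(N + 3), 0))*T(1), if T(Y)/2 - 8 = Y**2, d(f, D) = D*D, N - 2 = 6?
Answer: 882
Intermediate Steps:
N = 8 (N = 2 + 6 = 8)
L(b, l) = -7 - 5*l/2 + b*l/2 (L(b, l) = -9/2 + ((l*b - 5*l) - 5)/2 = -9/2 + ((b*l - 5*l) - 5)/2 = -9/2 + ((-5*l + b*l) - 5)/2 = -9/2 + (-5 - 5*l + b*l)/2 = -9/2 + (-5/2 - 5*l/2 + b*l/2) = -7 - 5*l/2 + b*l/2)
d(f, D) = D**2
T(Y) = 16 + 2*Y**2
d(0, L((5 + 2)*(N + 3), 0))*T(1) = (-7 - 5/2*0 + (1/2)*((5 + 2)*(8 + 3))*0)**2*(16 + 2*1**2) = (-7 + 0 + (1/2)*(7*11)*0)**2*(16 + 2*1) = (-7 + 0 + (1/2)*77*0)**2*(16 + 2) = (-7 + 0 + 0)**2*18 = (-7)**2*18 = 49*18 = 882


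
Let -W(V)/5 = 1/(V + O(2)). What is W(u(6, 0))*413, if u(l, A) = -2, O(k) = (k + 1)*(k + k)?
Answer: -413/2 ≈ -206.50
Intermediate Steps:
O(k) = 2*k*(1 + k) (O(k) = (1 + k)*(2*k) = 2*k*(1 + k))
W(V) = -5/(12 + V) (W(V) = -5/(V + 2*2*(1 + 2)) = -5/(V + 2*2*3) = -5/(V + 12) = -5/(12 + V))
W(u(6, 0))*413 = -5/(12 - 2)*413 = -5/10*413 = -5*⅒*413 = -½*413 = -413/2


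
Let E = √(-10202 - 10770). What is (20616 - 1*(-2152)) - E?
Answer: 22768 - 14*I*√107 ≈ 22768.0 - 144.82*I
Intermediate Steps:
E = 14*I*√107 (E = √(-20972) = 14*I*√107 ≈ 144.82*I)
(20616 - 1*(-2152)) - E = (20616 - 1*(-2152)) - 14*I*√107 = (20616 + 2152) - 14*I*√107 = 22768 - 14*I*√107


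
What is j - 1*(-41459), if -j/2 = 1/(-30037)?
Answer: 1245303985/30037 ≈ 41459.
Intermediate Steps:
j = 2/30037 (j = -2/(-30037) = -2*(-1/30037) = 2/30037 ≈ 6.6585e-5)
j - 1*(-41459) = 2/30037 - 1*(-41459) = 2/30037 + 41459 = 1245303985/30037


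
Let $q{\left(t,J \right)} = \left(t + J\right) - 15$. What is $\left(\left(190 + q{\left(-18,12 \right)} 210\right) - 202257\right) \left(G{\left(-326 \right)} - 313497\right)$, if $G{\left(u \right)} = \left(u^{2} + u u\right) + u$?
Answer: $20910132267$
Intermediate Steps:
$q{\left(t,J \right)} = -15 + J + t$ ($q{\left(t,J \right)} = \left(J + t\right) - 15 = -15 + J + t$)
$G{\left(u \right)} = u + 2 u^{2}$ ($G{\left(u \right)} = \left(u^{2} + u^{2}\right) + u = 2 u^{2} + u = u + 2 u^{2}$)
$\left(\left(190 + q{\left(-18,12 \right)} 210\right) - 202257\right) \left(G{\left(-326 \right)} - 313497\right) = \left(\left(190 + \left(-15 + 12 - 18\right) 210\right) - 202257\right) \left(- 326 \left(1 + 2 \left(-326\right)\right) - 313497\right) = \left(\left(190 - 4410\right) - 202257\right) \left(- 326 \left(1 - 652\right) - 313497\right) = \left(\left(190 - 4410\right) - 202257\right) \left(\left(-326\right) \left(-651\right) - 313497\right) = \left(-4220 - 202257\right) \left(212226 - 313497\right) = \left(-206477\right) \left(-101271\right) = 20910132267$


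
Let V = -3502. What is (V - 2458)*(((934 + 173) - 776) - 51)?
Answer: -1668800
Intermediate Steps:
(V - 2458)*(((934 + 173) - 776) - 51) = (-3502 - 2458)*(((934 + 173) - 776) - 51) = -5960*((1107 - 776) - 51) = -5960*(331 - 51) = -5960*280 = -1668800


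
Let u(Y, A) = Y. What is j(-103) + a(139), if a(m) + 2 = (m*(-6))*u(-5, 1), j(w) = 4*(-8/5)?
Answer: 20808/5 ≈ 4161.6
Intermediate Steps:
j(w) = -32/5 (j(w) = 4*(-8*⅕) = 4*(-8/5) = -32/5)
a(m) = -2 + 30*m (a(m) = -2 + (m*(-6))*(-5) = -2 - 6*m*(-5) = -2 + 30*m)
j(-103) + a(139) = -32/5 + (-2 + 30*139) = -32/5 + (-2 + 4170) = -32/5 + 4168 = 20808/5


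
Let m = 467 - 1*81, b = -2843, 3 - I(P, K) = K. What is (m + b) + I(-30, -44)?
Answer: -2410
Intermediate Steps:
I(P, K) = 3 - K
m = 386 (m = 467 - 81 = 386)
(m + b) + I(-30, -44) = (386 - 2843) + (3 - 1*(-44)) = -2457 + (3 + 44) = -2457 + 47 = -2410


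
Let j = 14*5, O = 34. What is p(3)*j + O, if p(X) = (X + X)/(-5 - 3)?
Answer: -37/2 ≈ -18.500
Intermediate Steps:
p(X) = -X/4 (p(X) = (2*X)/(-8) = (2*X)*(-⅛) = -X/4)
j = 70
p(3)*j + O = -¼*3*70 + 34 = -¾*70 + 34 = -105/2 + 34 = -37/2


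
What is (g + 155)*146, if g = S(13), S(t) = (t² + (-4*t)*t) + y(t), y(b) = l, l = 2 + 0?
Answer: -51100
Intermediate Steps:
l = 2
y(b) = 2
S(t) = 2 - 3*t² (S(t) = (t² + (-4*t)*t) + 2 = (t² - 4*t²) + 2 = -3*t² + 2 = 2 - 3*t²)
g = -505 (g = 2 - 3*13² = 2 - 3*169 = 2 - 507 = -505)
(g + 155)*146 = (-505 + 155)*146 = -350*146 = -51100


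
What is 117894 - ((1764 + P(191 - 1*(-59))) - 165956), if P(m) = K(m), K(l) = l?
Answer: 281836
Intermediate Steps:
P(m) = m
117894 - ((1764 + P(191 - 1*(-59))) - 165956) = 117894 - ((1764 + (191 - 1*(-59))) - 165956) = 117894 - ((1764 + (191 + 59)) - 165956) = 117894 - ((1764 + 250) - 165956) = 117894 - (2014 - 165956) = 117894 - 1*(-163942) = 117894 + 163942 = 281836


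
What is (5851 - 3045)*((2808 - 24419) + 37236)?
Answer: 43843750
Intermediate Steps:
(5851 - 3045)*((2808 - 24419) + 37236) = 2806*(-21611 + 37236) = 2806*15625 = 43843750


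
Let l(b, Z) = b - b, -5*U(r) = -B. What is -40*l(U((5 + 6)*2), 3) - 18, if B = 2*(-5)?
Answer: -18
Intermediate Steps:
B = -10
U(r) = -2 (U(r) = -(-1)*(-10)/5 = -⅕*10 = -2)
l(b, Z) = 0
-40*l(U((5 + 6)*2), 3) - 18 = -40*0 - 18 = 0 - 18 = -18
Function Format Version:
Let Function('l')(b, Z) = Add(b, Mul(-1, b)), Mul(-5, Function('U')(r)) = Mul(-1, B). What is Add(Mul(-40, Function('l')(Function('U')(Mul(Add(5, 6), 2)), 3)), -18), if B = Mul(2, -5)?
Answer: -18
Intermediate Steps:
B = -10
Function('U')(r) = -2 (Function('U')(r) = Mul(Rational(-1, 5), Mul(-1, -10)) = Mul(Rational(-1, 5), 10) = -2)
Function('l')(b, Z) = 0
Add(Mul(-40, Function('l')(Function('U')(Mul(Add(5, 6), 2)), 3)), -18) = Add(Mul(-40, 0), -18) = Add(0, -18) = -18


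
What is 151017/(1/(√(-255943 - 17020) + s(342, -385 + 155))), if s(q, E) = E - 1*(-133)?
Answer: -14648649 + 151017*I*√272963 ≈ -1.4649e+7 + 7.89e+7*I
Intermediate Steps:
s(q, E) = 133 + E (s(q, E) = E + 133 = 133 + E)
151017/(1/(√(-255943 - 17020) + s(342, -385 + 155))) = 151017/(1/(√(-255943 - 17020) + (133 + (-385 + 155)))) = 151017/(1/(√(-272963) + (133 - 230))) = 151017/(1/(I*√272963 - 97)) = 151017/(1/(-97 + I*√272963)) = 151017*(-97 + I*√272963) = -14648649 + 151017*I*√272963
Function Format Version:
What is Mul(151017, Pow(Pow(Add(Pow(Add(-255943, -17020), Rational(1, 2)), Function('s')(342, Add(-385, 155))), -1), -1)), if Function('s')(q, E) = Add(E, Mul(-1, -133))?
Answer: Add(-14648649, Mul(151017, I, Pow(272963, Rational(1, 2)))) ≈ Add(-1.4649e+7, Mul(7.8900e+7, I))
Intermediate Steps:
Function('s')(q, E) = Add(133, E) (Function('s')(q, E) = Add(E, 133) = Add(133, E))
Mul(151017, Pow(Pow(Add(Pow(Add(-255943, -17020), Rational(1, 2)), Function('s')(342, Add(-385, 155))), -1), -1)) = Mul(151017, Pow(Pow(Add(Pow(Add(-255943, -17020), Rational(1, 2)), Add(133, Add(-385, 155))), -1), -1)) = Mul(151017, Pow(Pow(Add(Pow(-272963, Rational(1, 2)), Add(133, -230)), -1), -1)) = Mul(151017, Pow(Pow(Add(Mul(I, Pow(272963, Rational(1, 2))), -97), -1), -1)) = Mul(151017, Pow(Pow(Add(-97, Mul(I, Pow(272963, Rational(1, 2)))), -1), -1)) = Mul(151017, Add(-97, Mul(I, Pow(272963, Rational(1, 2))))) = Add(-14648649, Mul(151017, I, Pow(272963, Rational(1, 2))))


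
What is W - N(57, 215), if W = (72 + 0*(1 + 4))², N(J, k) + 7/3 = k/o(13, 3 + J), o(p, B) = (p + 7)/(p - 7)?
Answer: 30731/6 ≈ 5121.8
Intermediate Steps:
o(p, B) = (7 + p)/(-7 + p)
N(J, k) = -7/3 + 3*k/10 (N(J, k) = -7/3 + k/(((7 + 13)/(-7 + 13))) = -7/3 + k/((20/6)) = -7/3 + k/(((⅙)*20)) = -7/3 + k/(10/3) = -7/3 + k*(3/10) = -7/3 + 3*k/10)
W = 5184 (W = (72 + 0*5)² = (72 + 0)² = 72² = 5184)
W - N(57, 215) = 5184 - (-7/3 + (3/10)*215) = 5184 - (-7/3 + 129/2) = 5184 - 1*373/6 = 5184 - 373/6 = 30731/6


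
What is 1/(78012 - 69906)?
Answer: 1/8106 ≈ 0.00012337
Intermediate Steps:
1/(78012 - 69906) = 1/8106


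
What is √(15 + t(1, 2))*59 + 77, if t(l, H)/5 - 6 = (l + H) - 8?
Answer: 77 + 118*√5 ≈ 340.86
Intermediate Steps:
t(l, H) = -10 + 5*H + 5*l (t(l, H) = 30 + 5*((l + H) - 8) = 30 + 5*((H + l) - 8) = 30 + 5*(-8 + H + l) = 30 + (-40 + 5*H + 5*l) = -10 + 5*H + 5*l)
√(15 + t(1, 2))*59 + 77 = √(15 + (-10 + 5*2 + 5*1))*59 + 77 = √(15 + (-10 + 10 + 5))*59 + 77 = √(15 + 5)*59 + 77 = √20*59 + 77 = (2*√5)*59 + 77 = 118*√5 + 77 = 77 + 118*√5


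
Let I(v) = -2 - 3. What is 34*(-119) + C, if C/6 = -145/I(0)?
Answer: -3872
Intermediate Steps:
I(v) = -5
C = 174 (C = 6*(-145/(-5)) = 6*(-145*(-⅕)) = 6*29 = 174)
34*(-119) + C = 34*(-119) + 174 = -4046 + 174 = -3872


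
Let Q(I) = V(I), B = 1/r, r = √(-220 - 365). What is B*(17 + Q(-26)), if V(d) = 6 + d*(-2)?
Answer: -5*I*√65/13 ≈ -3.1009*I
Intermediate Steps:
r = 3*I*√65 (r = √(-585) = 3*I*√65 ≈ 24.187*I)
B = -I*√65/195 (B = 1/(3*I*√65) = -I*√65/195 ≈ -0.041345*I)
V(d) = 6 - 2*d
Q(I) = 6 - 2*I
B*(17 + Q(-26)) = (-I*√65/195)*(17 + (6 - 2*(-26))) = (-I*√65/195)*(17 + (6 + 52)) = (-I*√65/195)*(17 + 58) = -I*√65/195*75 = -5*I*√65/13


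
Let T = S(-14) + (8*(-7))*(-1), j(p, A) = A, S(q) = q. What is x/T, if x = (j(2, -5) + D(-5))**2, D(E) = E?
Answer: 50/21 ≈ 2.3810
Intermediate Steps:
x = 100 (x = (-5 - 5)**2 = (-10)**2 = 100)
T = 42 (T = -14 + (8*(-7))*(-1) = -14 - 56*(-1) = -14 + 56 = 42)
x/T = 100/42 = 100*(1/42) = 50/21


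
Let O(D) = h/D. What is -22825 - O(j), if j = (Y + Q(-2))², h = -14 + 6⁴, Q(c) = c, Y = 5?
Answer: -206707/9 ≈ -22967.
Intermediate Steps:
h = 1282 (h = -14 + 1296 = 1282)
j = 9 (j = (5 - 2)² = 3² = 9)
O(D) = 1282/D
-22825 - O(j) = -22825 - 1282/9 = -206707/9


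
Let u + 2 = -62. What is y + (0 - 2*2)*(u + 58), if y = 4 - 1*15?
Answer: 13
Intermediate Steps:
u = -64 (u = -2 - 62 = -64)
y = -11 (y = 4 - 15 = -11)
y + (0 - 2*2)*(u + 58) = -11 + (0 - 2*2)*(-64 + 58) = -11 + (0 - 4)*(-6) = -11 - 4*(-6) = -11 + 24 = 13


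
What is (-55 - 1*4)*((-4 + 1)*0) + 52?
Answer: 52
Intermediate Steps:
(-55 - 1*4)*((-4 + 1)*0) + 52 = (-55 - 4)*(-3*0) + 52 = -59*0 + 52 = 0 + 52 = 52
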